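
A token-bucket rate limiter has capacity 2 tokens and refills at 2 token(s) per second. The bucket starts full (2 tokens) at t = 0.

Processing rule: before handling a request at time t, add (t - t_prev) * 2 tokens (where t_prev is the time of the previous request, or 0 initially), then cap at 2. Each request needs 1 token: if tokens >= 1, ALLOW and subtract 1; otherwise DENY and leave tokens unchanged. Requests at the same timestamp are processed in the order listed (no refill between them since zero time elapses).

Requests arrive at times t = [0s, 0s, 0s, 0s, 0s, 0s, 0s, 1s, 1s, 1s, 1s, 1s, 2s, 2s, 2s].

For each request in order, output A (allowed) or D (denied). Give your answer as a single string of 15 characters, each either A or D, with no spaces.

Answer: AADDDDDAADDDAAD

Derivation:
Simulating step by step:
  req#1 t=0s: ALLOW
  req#2 t=0s: ALLOW
  req#3 t=0s: DENY
  req#4 t=0s: DENY
  req#5 t=0s: DENY
  req#6 t=0s: DENY
  req#7 t=0s: DENY
  req#8 t=1s: ALLOW
  req#9 t=1s: ALLOW
  req#10 t=1s: DENY
  req#11 t=1s: DENY
  req#12 t=1s: DENY
  req#13 t=2s: ALLOW
  req#14 t=2s: ALLOW
  req#15 t=2s: DENY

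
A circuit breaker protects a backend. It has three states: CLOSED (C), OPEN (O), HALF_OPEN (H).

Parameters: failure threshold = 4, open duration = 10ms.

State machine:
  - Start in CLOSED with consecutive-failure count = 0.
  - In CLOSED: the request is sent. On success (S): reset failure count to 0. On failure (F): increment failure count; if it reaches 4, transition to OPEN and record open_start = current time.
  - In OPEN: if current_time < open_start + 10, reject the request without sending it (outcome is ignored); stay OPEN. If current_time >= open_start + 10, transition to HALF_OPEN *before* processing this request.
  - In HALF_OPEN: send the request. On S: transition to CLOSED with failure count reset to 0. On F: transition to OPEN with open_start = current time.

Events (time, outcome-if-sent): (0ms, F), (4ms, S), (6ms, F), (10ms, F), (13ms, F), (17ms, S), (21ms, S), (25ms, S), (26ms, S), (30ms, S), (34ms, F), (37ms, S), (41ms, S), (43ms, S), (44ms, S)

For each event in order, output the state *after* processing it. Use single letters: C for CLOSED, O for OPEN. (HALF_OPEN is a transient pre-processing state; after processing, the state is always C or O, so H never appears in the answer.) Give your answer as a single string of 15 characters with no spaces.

State after each event:
  event#1 t=0ms outcome=F: state=CLOSED
  event#2 t=4ms outcome=S: state=CLOSED
  event#3 t=6ms outcome=F: state=CLOSED
  event#4 t=10ms outcome=F: state=CLOSED
  event#5 t=13ms outcome=F: state=CLOSED
  event#6 t=17ms outcome=S: state=CLOSED
  event#7 t=21ms outcome=S: state=CLOSED
  event#8 t=25ms outcome=S: state=CLOSED
  event#9 t=26ms outcome=S: state=CLOSED
  event#10 t=30ms outcome=S: state=CLOSED
  event#11 t=34ms outcome=F: state=CLOSED
  event#12 t=37ms outcome=S: state=CLOSED
  event#13 t=41ms outcome=S: state=CLOSED
  event#14 t=43ms outcome=S: state=CLOSED
  event#15 t=44ms outcome=S: state=CLOSED

Answer: CCCCCCCCCCCCCCC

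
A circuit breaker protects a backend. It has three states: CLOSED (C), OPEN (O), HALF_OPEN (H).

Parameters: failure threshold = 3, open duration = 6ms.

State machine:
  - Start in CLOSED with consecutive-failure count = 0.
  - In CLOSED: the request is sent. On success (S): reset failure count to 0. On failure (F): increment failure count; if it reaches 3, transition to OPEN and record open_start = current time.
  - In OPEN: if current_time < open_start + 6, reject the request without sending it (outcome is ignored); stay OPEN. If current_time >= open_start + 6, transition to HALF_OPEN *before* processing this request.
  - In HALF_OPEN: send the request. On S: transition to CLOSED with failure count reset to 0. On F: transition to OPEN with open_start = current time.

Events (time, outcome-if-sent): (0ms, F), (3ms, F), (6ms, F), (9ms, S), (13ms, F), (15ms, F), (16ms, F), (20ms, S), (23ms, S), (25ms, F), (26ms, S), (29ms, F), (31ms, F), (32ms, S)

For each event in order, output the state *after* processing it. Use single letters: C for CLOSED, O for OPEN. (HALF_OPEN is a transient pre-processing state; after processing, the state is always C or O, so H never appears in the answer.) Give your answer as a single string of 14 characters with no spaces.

Answer: CCOOOOOCCCCCCC

Derivation:
State after each event:
  event#1 t=0ms outcome=F: state=CLOSED
  event#2 t=3ms outcome=F: state=CLOSED
  event#3 t=6ms outcome=F: state=OPEN
  event#4 t=9ms outcome=S: state=OPEN
  event#5 t=13ms outcome=F: state=OPEN
  event#6 t=15ms outcome=F: state=OPEN
  event#7 t=16ms outcome=F: state=OPEN
  event#8 t=20ms outcome=S: state=CLOSED
  event#9 t=23ms outcome=S: state=CLOSED
  event#10 t=25ms outcome=F: state=CLOSED
  event#11 t=26ms outcome=S: state=CLOSED
  event#12 t=29ms outcome=F: state=CLOSED
  event#13 t=31ms outcome=F: state=CLOSED
  event#14 t=32ms outcome=S: state=CLOSED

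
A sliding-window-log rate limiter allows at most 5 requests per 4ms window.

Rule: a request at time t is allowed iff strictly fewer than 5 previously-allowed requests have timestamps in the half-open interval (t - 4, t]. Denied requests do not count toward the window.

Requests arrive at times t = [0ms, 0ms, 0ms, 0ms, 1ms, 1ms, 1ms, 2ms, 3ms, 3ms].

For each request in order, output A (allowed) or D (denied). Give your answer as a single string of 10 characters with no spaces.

Answer: AAAAADDDDD

Derivation:
Tracking allowed requests in the window:
  req#1 t=0ms: ALLOW
  req#2 t=0ms: ALLOW
  req#3 t=0ms: ALLOW
  req#4 t=0ms: ALLOW
  req#5 t=1ms: ALLOW
  req#6 t=1ms: DENY
  req#7 t=1ms: DENY
  req#8 t=2ms: DENY
  req#9 t=3ms: DENY
  req#10 t=3ms: DENY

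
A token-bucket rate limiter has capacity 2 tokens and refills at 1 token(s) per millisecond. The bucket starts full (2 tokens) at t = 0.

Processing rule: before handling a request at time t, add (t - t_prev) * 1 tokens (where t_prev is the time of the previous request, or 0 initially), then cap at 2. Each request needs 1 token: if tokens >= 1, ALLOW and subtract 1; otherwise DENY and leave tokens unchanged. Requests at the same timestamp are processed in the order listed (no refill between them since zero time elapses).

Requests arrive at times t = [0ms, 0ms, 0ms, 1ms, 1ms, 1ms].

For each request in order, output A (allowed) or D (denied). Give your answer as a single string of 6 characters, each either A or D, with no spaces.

Simulating step by step:
  req#1 t=0ms: ALLOW
  req#2 t=0ms: ALLOW
  req#3 t=0ms: DENY
  req#4 t=1ms: ALLOW
  req#5 t=1ms: DENY
  req#6 t=1ms: DENY

Answer: AADADD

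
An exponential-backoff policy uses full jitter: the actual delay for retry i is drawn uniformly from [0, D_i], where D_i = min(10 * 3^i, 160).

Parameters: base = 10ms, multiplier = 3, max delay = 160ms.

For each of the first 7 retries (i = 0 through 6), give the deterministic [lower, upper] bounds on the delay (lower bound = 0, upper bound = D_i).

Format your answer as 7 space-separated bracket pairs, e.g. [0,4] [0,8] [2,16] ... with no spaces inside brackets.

Answer: [0,10] [0,30] [0,90] [0,160] [0,160] [0,160] [0,160]

Derivation:
Computing bounds per retry:
  i=0: D_i=min(10*3^0,160)=10, bounds=[0,10]
  i=1: D_i=min(10*3^1,160)=30, bounds=[0,30]
  i=2: D_i=min(10*3^2,160)=90, bounds=[0,90]
  i=3: D_i=min(10*3^3,160)=160, bounds=[0,160]
  i=4: D_i=min(10*3^4,160)=160, bounds=[0,160]
  i=5: D_i=min(10*3^5,160)=160, bounds=[0,160]
  i=6: D_i=min(10*3^6,160)=160, bounds=[0,160]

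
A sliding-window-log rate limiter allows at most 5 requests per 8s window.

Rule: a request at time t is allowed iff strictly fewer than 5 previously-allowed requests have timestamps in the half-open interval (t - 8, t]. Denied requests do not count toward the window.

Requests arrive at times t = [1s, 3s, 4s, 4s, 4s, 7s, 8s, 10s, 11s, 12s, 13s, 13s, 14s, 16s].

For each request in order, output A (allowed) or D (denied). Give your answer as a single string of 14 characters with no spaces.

Tracking allowed requests in the window:
  req#1 t=1s: ALLOW
  req#2 t=3s: ALLOW
  req#3 t=4s: ALLOW
  req#4 t=4s: ALLOW
  req#5 t=4s: ALLOW
  req#6 t=7s: DENY
  req#7 t=8s: DENY
  req#8 t=10s: ALLOW
  req#9 t=11s: ALLOW
  req#10 t=12s: ALLOW
  req#11 t=13s: ALLOW
  req#12 t=13s: ALLOW
  req#13 t=14s: DENY
  req#14 t=16s: DENY

Answer: AAAAADDAAAAADD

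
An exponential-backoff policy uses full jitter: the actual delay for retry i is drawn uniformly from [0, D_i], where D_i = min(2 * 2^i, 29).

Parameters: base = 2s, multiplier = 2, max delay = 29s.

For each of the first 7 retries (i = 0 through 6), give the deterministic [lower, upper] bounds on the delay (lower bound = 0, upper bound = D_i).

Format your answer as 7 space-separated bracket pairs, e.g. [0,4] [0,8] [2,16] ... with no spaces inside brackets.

Computing bounds per retry:
  i=0: D_i=min(2*2^0,29)=2, bounds=[0,2]
  i=1: D_i=min(2*2^1,29)=4, bounds=[0,4]
  i=2: D_i=min(2*2^2,29)=8, bounds=[0,8]
  i=3: D_i=min(2*2^3,29)=16, bounds=[0,16]
  i=4: D_i=min(2*2^4,29)=29, bounds=[0,29]
  i=5: D_i=min(2*2^5,29)=29, bounds=[0,29]
  i=6: D_i=min(2*2^6,29)=29, bounds=[0,29]

Answer: [0,2] [0,4] [0,8] [0,16] [0,29] [0,29] [0,29]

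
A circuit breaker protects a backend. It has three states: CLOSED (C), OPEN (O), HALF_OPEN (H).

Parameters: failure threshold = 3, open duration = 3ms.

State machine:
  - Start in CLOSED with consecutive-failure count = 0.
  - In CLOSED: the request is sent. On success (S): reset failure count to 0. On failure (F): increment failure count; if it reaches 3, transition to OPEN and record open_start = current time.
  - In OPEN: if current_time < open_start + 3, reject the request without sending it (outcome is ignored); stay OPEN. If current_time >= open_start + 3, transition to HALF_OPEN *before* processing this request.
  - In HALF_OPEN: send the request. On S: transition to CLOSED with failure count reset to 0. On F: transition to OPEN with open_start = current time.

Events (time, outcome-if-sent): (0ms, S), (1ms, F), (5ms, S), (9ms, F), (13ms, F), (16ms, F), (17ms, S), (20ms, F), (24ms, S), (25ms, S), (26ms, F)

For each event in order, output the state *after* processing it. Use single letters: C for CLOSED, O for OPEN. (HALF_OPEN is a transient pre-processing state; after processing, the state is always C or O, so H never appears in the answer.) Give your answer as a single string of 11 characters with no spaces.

State after each event:
  event#1 t=0ms outcome=S: state=CLOSED
  event#2 t=1ms outcome=F: state=CLOSED
  event#3 t=5ms outcome=S: state=CLOSED
  event#4 t=9ms outcome=F: state=CLOSED
  event#5 t=13ms outcome=F: state=CLOSED
  event#6 t=16ms outcome=F: state=OPEN
  event#7 t=17ms outcome=S: state=OPEN
  event#8 t=20ms outcome=F: state=OPEN
  event#9 t=24ms outcome=S: state=CLOSED
  event#10 t=25ms outcome=S: state=CLOSED
  event#11 t=26ms outcome=F: state=CLOSED

Answer: CCCCCOOOCCC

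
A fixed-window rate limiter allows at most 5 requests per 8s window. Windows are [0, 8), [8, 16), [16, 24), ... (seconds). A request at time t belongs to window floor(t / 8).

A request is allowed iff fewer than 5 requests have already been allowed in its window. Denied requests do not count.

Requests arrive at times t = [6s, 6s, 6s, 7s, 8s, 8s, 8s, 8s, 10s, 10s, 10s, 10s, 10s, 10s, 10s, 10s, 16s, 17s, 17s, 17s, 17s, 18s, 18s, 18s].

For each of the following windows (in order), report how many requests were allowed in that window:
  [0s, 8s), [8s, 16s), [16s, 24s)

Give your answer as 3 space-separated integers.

Processing requests:
  req#1 t=6s (window 0): ALLOW
  req#2 t=6s (window 0): ALLOW
  req#3 t=6s (window 0): ALLOW
  req#4 t=7s (window 0): ALLOW
  req#5 t=8s (window 1): ALLOW
  req#6 t=8s (window 1): ALLOW
  req#7 t=8s (window 1): ALLOW
  req#8 t=8s (window 1): ALLOW
  req#9 t=10s (window 1): ALLOW
  req#10 t=10s (window 1): DENY
  req#11 t=10s (window 1): DENY
  req#12 t=10s (window 1): DENY
  req#13 t=10s (window 1): DENY
  req#14 t=10s (window 1): DENY
  req#15 t=10s (window 1): DENY
  req#16 t=10s (window 1): DENY
  req#17 t=16s (window 2): ALLOW
  req#18 t=17s (window 2): ALLOW
  req#19 t=17s (window 2): ALLOW
  req#20 t=17s (window 2): ALLOW
  req#21 t=17s (window 2): ALLOW
  req#22 t=18s (window 2): DENY
  req#23 t=18s (window 2): DENY
  req#24 t=18s (window 2): DENY

Allowed counts by window: 4 5 5

Answer: 4 5 5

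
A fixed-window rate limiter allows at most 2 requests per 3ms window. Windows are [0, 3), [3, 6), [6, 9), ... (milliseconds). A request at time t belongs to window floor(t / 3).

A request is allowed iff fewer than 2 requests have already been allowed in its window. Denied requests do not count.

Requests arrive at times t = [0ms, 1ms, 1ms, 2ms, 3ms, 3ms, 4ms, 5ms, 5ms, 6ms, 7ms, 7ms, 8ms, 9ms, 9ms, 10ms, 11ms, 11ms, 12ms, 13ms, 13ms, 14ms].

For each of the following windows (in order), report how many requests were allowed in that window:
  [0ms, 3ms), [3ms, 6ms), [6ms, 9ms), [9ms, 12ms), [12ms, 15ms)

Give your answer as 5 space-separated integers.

Processing requests:
  req#1 t=0ms (window 0): ALLOW
  req#2 t=1ms (window 0): ALLOW
  req#3 t=1ms (window 0): DENY
  req#4 t=2ms (window 0): DENY
  req#5 t=3ms (window 1): ALLOW
  req#6 t=3ms (window 1): ALLOW
  req#7 t=4ms (window 1): DENY
  req#8 t=5ms (window 1): DENY
  req#9 t=5ms (window 1): DENY
  req#10 t=6ms (window 2): ALLOW
  req#11 t=7ms (window 2): ALLOW
  req#12 t=7ms (window 2): DENY
  req#13 t=8ms (window 2): DENY
  req#14 t=9ms (window 3): ALLOW
  req#15 t=9ms (window 3): ALLOW
  req#16 t=10ms (window 3): DENY
  req#17 t=11ms (window 3): DENY
  req#18 t=11ms (window 3): DENY
  req#19 t=12ms (window 4): ALLOW
  req#20 t=13ms (window 4): ALLOW
  req#21 t=13ms (window 4): DENY
  req#22 t=14ms (window 4): DENY

Allowed counts by window: 2 2 2 2 2

Answer: 2 2 2 2 2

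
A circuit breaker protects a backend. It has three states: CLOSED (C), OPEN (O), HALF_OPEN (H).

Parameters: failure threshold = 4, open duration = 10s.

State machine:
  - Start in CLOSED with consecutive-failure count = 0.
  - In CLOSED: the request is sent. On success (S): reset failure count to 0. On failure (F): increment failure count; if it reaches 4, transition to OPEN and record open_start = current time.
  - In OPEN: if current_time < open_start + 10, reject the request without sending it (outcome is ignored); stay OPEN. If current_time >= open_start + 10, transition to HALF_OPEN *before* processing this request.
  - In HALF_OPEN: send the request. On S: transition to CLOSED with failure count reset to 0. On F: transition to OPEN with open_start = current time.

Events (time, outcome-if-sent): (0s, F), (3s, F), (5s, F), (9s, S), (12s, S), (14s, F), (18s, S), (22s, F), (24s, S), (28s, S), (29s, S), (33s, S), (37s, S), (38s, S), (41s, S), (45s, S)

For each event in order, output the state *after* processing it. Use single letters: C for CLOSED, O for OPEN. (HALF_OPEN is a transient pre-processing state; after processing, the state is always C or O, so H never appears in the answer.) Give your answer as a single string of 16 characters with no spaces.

State after each event:
  event#1 t=0s outcome=F: state=CLOSED
  event#2 t=3s outcome=F: state=CLOSED
  event#3 t=5s outcome=F: state=CLOSED
  event#4 t=9s outcome=S: state=CLOSED
  event#5 t=12s outcome=S: state=CLOSED
  event#6 t=14s outcome=F: state=CLOSED
  event#7 t=18s outcome=S: state=CLOSED
  event#8 t=22s outcome=F: state=CLOSED
  event#9 t=24s outcome=S: state=CLOSED
  event#10 t=28s outcome=S: state=CLOSED
  event#11 t=29s outcome=S: state=CLOSED
  event#12 t=33s outcome=S: state=CLOSED
  event#13 t=37s outcome=S: state=CLOSED
  event#14 t=38s outcome=S: state=CLOSED
  event#15 t=41s outcome=S: state=CLOSED
  event#16 t=45s outcome=S: state=CLOSED

Answer: CCCCCCCCCCCCCCCC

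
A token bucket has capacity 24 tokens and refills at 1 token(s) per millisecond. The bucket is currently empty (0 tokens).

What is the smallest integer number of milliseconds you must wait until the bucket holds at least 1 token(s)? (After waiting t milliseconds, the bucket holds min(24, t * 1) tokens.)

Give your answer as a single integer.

Answer: 1

Derivation:
Need t * 1 >= 1, so t >= 1/1.
Smallest integer t = ceil(1/1) = 1.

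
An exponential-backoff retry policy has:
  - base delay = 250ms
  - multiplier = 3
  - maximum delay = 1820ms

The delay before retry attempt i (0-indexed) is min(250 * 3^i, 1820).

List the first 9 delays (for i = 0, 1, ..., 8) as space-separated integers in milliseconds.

Answer: 250 750 1820 1820 1820 1820 1820 1820 1820

Derivation:
Computing each delay:
  i=0: min(250*3^0, 1820) = 250
  i=1: min(250*3^1, 1820) = 750
  i=2: min(250*3^2, 1820) = 1820
  i=3: min(250*3^3, 1820) = 1820
  i=4: min(250*3^4, 1820) = 1820
  i=5: min(250*3^5, 1820) = 1820
  i=6: min(250*3^6, 1820) = 1820
  i=7: min(250*3^7, 1820) = 1820
  i=8: min(250*3^8, 1820) = 1820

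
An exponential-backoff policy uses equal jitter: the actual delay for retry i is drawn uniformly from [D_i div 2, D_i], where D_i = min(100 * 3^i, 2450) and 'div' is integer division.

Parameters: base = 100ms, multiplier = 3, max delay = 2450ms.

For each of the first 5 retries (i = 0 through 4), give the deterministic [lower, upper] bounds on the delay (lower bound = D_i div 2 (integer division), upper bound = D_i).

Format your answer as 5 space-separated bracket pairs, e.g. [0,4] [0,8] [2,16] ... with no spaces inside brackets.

Answer: [50,100] [150,300] [450,900] [1225,2450] [1225,2450]

Derivation:
Computing bounds per retry:
  i=0: D_i=min(100*3^0,2450)=100, bounds=[50,100]
  i=1: D_i=min(100*3^1,2450)=300, bounds=[150,300]
  i=2: D_i=min(100*3^2,2450)=900, bounds=[450,900]
  i=3: D_i=min(100*3^3,2450)=2450, bounds=[1225,2450]
  i=4: D_i=min(100*3^4,2450)=2450, bounds=[1225,2450]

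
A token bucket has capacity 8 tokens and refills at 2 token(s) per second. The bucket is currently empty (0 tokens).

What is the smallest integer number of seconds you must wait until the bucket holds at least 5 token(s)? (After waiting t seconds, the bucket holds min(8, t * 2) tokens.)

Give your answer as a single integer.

Answer: 3

Derivation:
Need t * 2 >= 5, so t >= 5/2.
Smallest integer t = ceil(5/2) = 3.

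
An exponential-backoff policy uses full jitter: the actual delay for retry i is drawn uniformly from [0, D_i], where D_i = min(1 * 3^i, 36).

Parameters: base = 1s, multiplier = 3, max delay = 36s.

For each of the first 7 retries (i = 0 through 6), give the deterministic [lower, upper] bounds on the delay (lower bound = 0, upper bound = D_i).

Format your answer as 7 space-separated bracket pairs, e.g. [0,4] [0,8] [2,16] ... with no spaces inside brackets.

Computing bounds per retry:
  i=0: D_i=min(1*3^0,36)=1, bounds=[0,1]
  i=1: D_i=min(1*3^1,36)=3, bounds=[0,3]
  i=2: D_i=min(1*3^2,36)=9, bounds=[0,9]
  i=3: D_i=min(1*3^3,36)=27, bounds=[0,27]
  i=4: D_i=min(1*3^4,36)=36, bounds=[0,36]
  i=5: D_i=min(1*3^5,36)=36, bounds=[0,36]
  i=6: D_i=min(1*3^6,36)=36, bounds=[0,36]

Answer: [0,1] [0,3] [0,9] [0,27] [0,36] [0,36] [0,36]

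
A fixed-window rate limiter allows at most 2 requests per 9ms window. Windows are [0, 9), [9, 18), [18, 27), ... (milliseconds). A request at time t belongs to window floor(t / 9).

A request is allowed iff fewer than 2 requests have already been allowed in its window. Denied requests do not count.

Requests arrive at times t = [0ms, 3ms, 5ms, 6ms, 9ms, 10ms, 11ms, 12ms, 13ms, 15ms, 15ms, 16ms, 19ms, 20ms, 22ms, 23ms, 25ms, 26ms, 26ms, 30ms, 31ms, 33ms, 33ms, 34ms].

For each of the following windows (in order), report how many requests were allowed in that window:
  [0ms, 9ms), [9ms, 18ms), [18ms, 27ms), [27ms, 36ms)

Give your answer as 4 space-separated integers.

Answer: 2 2 2 2

Derivation:
Processing requests:
  req#1 t=0ms (window 0): ALLOW
  req#2 t=3ms (window 0): ALLOW
  req#3 t=5ms (window 0): DENY
  req#4 t=6ms (window 0): DENY
  req#5 t=9ms (window 1): ALLOW
  req#6 t=10ms (window 1): ALLOW
  req#7 t=11ms (window 1): DENY
  req#8 t=12ms (window 1): DENY
  req#9 t=13ms (window 1): DENY
  req#10 t=15ms (window 1): DENY
  req#11 t=15ms (window 1): DENY
  req#12 t=16ms (window 1): DENY
  req#13 t=19ms (window 2): ALLOW
  req#14 t=20ms (window 2): ALLOW
  req#15 t=22ms (window 2): DENY
  req#16 t=23ms (window 2): DENY
  req#17 t=25ms (window 2): DENY
  req#18 t=26ms (window 2): DENY
  req#19 t=26ms (window 2): DENY
  req#20 t=30ms (window 3): ALLOW
  req#21 t=31ms (window 3): ALLOW
  req#22 t=33ms (window 3): DENY
  req#23 t=33ms (window 3): DENY
  req#24 t=34ms (window 3): DENY

Allowed counts by window: 2 2 2 2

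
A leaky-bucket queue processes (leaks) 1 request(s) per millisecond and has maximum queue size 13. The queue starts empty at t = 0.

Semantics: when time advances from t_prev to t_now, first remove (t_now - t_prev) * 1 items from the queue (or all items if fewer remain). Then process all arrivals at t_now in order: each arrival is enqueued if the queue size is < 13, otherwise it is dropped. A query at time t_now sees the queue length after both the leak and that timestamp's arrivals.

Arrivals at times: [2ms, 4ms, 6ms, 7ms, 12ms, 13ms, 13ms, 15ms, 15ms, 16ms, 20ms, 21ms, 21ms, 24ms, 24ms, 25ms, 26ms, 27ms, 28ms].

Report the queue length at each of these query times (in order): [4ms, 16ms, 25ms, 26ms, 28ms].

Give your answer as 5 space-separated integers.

Answer: 1 2 2 2 2

Derivation:
Queue lengths at query times:
  query t=4ms: backlog = 1
  query t=16ms: backlog = 2
  query t=25ms: backlog = 2
  query t=26ms: backlog = 2
  query t=28ms: backlog = 2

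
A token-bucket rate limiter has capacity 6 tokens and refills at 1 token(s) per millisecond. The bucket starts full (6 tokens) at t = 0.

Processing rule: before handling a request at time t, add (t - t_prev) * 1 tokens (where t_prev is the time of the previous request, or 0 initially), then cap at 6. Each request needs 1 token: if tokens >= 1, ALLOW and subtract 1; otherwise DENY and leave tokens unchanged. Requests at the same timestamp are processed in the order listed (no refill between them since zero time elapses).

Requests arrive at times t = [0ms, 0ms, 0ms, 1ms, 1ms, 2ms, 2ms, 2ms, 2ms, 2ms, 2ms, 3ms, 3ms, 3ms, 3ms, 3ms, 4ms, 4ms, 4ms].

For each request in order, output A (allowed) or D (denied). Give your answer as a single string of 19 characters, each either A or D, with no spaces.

Simulating step by step:
  req#1 t=0ms: ALLOW
  req#2 t=0ms: ALLOW
  req#3 t=0ms: ALLOW
  req#4 t=1ms: ALLOW
  req#5 t=1ms: ALLOW
  req#6 t=2ms: ALLOW
  req#7 t=2ms: ALLOW
  req#8 t=2ms: ALLOW
  req#9 t=2ms: DENY
  req#10 t=2ms: DENY
  req#11 t=2ms: DENY
  req#12 t=3ms: ALLOW
  req#13 t=3ms: DENY
  req#14 t=3ms: DENY
  req#15 t=3ms: DENY
  req#16 t=3ms: DENY
  req#17 t=4ms: ALLOW
  req#18 t=4ms: DENY
  req#19 t=4ms: DENY

Answer: AAAAAAAADDDADDDDADD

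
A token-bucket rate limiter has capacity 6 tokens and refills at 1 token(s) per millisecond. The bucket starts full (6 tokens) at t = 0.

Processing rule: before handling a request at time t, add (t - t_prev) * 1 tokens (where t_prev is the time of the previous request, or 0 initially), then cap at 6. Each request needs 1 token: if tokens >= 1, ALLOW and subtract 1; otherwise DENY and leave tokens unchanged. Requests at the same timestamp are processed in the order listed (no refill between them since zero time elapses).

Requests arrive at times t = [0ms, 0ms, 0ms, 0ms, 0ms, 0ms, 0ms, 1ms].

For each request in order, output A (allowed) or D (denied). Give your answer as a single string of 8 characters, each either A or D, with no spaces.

Simulating step by step:
  req#1 t=0ms: ALLOW
  req#2 t=0ms: ALLOW
  req#3 t=0ms: ALLOW
  req#4 t=0ms: ALLOW
  req#5 t=0ms: ALLOW
  req#6 t=0ms: ALLOW
  req#7 t=0ms: DENY
  req#8 t=1ms: ALLOW

Answer: AAAAAADA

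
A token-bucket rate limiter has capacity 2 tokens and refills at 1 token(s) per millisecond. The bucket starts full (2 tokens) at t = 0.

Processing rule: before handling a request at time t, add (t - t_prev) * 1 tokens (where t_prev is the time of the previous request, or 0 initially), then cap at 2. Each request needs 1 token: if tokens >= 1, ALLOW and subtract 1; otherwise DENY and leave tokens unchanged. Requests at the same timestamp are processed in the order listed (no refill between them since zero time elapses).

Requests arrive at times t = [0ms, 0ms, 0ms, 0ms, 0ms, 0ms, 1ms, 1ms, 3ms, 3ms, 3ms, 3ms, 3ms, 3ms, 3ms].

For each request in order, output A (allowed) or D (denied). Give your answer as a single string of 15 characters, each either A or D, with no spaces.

Simulating step by step:
  req#1 t=0ms: ALLOW
  req#2 t=0ms: ALLOW
  req#3 t=0ms: DENY
  req#4 t=0ms: DENY
  req#5 t=0ms: DENY
  req#6 t=0ms: DENY
  req#7 t=1ms: ALLOW
  req#8 t=1ms: DENY
  req#9 t=3ms: ALLOW
  req#10 t=3ms: ALLOW
  req#11 t=3ms: DENY
  req#12 t=3ms: DENY
  req#13 t=3ms: DENY
  req#14 t=3ms: DENY
  req#15 t=3ms: DENY

Answer: AADDDDADAADDDDD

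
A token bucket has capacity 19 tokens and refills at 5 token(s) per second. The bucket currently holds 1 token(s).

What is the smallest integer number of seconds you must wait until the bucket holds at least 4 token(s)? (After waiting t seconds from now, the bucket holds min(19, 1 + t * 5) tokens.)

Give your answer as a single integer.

Answer: 1

Derivation:
Need 1 + t * 5 >= 4, so t >= 3/5.
Smallest integer t = ceil(3/5) = 1.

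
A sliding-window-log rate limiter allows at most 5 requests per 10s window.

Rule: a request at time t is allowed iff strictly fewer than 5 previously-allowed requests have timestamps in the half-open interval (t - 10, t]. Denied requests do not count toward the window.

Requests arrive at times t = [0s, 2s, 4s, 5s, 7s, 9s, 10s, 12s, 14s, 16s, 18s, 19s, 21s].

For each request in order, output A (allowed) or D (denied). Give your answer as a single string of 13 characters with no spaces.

Answer: AAAAADAAAAADA

Derivation:
Tracking allowed requests in the window:
  req#1 t=0s: ALLOW
  req#2 t=2s: ALLOW
  req#3 t=4s: ALLOW
  req#4 t=5s: ALLOW
  req#5 t=7s: ALLOW
  req#6 t=9s: DENY
  req#7 t=10s: ALLOW
  req#8 t=12s: ALLOW
  req#9 t=14s: ALLOW
  req#10 t=16s: ALLOW
  req#11 t=18s: ALLOW
  req#12 t=19s: DENY
  req#13 t=21s: ALLOW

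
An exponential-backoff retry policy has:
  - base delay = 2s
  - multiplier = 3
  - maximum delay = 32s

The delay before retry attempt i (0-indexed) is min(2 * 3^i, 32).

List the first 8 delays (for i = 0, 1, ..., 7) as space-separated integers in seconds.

Computing each delay:
  i=0: min(2*3^0, 32) = 2
  i=1: min(2*3^1, 32) = 6
  i=2: min(2*3^2, 32) = 18
  i=3: min(2*3^3, 32) = 32
  i=4: min(2*3^4, 32) = 32
  i=5: min(2*3^5, 32) = 32
  i=6: min(2*3^6, 32) = 32
  i=7: min(2*3^7, 32) = 32

Answer: 2 6 18 32 32 32 32 32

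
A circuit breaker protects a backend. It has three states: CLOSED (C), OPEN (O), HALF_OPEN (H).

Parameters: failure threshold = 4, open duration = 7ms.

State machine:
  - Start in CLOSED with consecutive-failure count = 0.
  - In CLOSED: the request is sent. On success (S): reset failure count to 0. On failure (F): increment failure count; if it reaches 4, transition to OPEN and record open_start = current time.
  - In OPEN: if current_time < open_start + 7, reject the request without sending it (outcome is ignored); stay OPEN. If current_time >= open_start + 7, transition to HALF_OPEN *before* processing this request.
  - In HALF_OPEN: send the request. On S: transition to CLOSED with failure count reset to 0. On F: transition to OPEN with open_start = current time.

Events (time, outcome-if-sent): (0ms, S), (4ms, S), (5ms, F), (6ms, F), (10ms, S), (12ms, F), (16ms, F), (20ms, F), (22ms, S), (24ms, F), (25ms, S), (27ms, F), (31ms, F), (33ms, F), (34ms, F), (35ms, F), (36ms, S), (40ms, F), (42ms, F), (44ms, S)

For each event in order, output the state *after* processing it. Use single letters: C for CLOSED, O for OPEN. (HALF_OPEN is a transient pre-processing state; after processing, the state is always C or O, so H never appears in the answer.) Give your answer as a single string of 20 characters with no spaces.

Answer: CCCCCCCCCCCCCCOOOOOO

Derivation:
State after each event:
  event#1 t=0ms outcome=S: state=CLOSED
  event#2 t=4ms outcome=S: state=CLOSED
  event#3 t=5ms outcome=F: state=CLOSED
  event#4 t=6ms outcome=F: state=CLOSED
  event#5 t=10ms outcome=S: state=CLOSED
  event#6 t=12ms outcome=F: state=CLOSED
  event#7 t=16ms outcome=F: state=CLOSED
  event#8 t=20ms outcome=F: state=CLOSED
  event#9 t=22ms outcome=S: state=CLOSED
  event#10 t=24ms outcome=F: state=CLOSED
  event#11 t=25ms outcome=S: state=CLOSED
  event#12 t=27ms outcome=F: state=CLOSED
  event#13 t=31ms outcome=F: state=CLOSED
  event#14 t=33ms outcome=F: state=CLOSED
  event#15 t=34ms outcome=F: state=OPEN
  event#16 t=35ms outcome=F: state=OPEN
  event#17 t=36ms outcome=S: state=OPEN
  event#18 t=40ms outcome=F: state=OPEN
  event#19 t=42ms outcome=F: state=OPEN
  event#20 t=44ms outcome=S: state=OPEN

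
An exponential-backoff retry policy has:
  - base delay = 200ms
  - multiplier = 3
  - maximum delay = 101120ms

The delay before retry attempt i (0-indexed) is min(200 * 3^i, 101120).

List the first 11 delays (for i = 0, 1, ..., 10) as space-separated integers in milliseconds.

Computing each delay:
  i=0: min(200*3^0, 101120) = 200
  i=1: min(200*3^1, 101120) = 600
  i=2: min(200*3^2, 101120) = 1800
  i=3: min(200*3^3, 101120) = 5400
  i=4: min(200*3^4, 101120) = 16200
  i=5: min(200*3^5, 101120) = 48600
  i=6: min(200*3^6, 101120) = 101120
  i=7: min(200*3^7, 101120) = 101120
  i=8: min(200*3^8, 101120) = 101120
  i=9: min(200*3^9, 101120) = 101120
  i=10: min(200*3^10, 101120) = 101120

Answer: 200 600 1800 5400 16200 48600 101120 101120 101120 101120 101120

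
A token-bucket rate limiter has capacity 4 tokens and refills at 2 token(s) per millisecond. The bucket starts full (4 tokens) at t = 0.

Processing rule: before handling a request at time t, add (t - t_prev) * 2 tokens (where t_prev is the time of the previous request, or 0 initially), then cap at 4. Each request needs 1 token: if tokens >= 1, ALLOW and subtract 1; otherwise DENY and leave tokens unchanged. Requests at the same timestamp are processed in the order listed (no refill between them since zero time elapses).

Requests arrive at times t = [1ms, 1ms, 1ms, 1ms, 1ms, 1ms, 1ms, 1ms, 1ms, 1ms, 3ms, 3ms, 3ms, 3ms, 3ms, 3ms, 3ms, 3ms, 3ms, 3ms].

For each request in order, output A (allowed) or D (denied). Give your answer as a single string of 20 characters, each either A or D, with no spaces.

Simulating step by step:
  req#1 t=1ms: ALLOW
  req#2 t=1ms: ALLOW
  req#3 t=1ms: ALLOW
  req#4 t=1ms: ALLOW
  req#5 t=1ms: DENY
  req#6 t=1ms: DENY
  req#7 t=1ms: DENY
  req#8 t=1ms: DENY
  req#9 t=1ms: DENY
  req#10 t=1ms: DENY
  req#11 t=3ms: ALLOW
  req#12 t=3ms: ALLOW
  req#13 t=3ms: ALLOW
  req#14 t=3ms: ALLOW
  req#15 t=3ms: DENY
  req#16 t=3ms: DENY
  req#17 t=3ms: DENY
  req#18 t=3ms: DENY
  req#19 t=3ms: DENY
  req#20 t=3ms: DENY

Answer: AAAADDDDDDAAAADDDDDD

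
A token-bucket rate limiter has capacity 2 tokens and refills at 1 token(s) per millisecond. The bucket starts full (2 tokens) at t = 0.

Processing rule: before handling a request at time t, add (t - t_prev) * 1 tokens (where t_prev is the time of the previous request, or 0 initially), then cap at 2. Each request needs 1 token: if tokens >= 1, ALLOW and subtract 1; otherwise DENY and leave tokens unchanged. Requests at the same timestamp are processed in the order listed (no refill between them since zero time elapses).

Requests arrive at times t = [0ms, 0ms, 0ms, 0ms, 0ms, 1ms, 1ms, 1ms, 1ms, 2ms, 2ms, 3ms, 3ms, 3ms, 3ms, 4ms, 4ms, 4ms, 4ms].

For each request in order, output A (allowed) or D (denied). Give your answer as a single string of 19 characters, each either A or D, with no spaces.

Answer: AADDDADDDADADDDADDD

Derivation:
Simulating step by step:
  req#1 t=0ms: ALLOW
  req#2 t=0ms: ALLOW
  req#3 t=0ms: DENY
  req#4 t=0ms: DENY
  req#5 t=0ms: DENY
  req#6 t=1ms: ALLOW
  req#7 t=1ms: DENY
  req#8 t=1ms: DENY
  req#9 t=1ms: DENY
  req#10 t=2ms: ALLOW
  req#11 t=2ms: DENY
  req#12 t=3ms: ALLOW
  req#13 t=3ms: DENY
  req#14 t=3ms: DENY
  req#15 t=3ms: DENY
  req#16 t=4ms: ALLOW
  req#17 t=4ms: DENY
  req#18 t=4ms: DENY
  req#19 t=4ms: DENY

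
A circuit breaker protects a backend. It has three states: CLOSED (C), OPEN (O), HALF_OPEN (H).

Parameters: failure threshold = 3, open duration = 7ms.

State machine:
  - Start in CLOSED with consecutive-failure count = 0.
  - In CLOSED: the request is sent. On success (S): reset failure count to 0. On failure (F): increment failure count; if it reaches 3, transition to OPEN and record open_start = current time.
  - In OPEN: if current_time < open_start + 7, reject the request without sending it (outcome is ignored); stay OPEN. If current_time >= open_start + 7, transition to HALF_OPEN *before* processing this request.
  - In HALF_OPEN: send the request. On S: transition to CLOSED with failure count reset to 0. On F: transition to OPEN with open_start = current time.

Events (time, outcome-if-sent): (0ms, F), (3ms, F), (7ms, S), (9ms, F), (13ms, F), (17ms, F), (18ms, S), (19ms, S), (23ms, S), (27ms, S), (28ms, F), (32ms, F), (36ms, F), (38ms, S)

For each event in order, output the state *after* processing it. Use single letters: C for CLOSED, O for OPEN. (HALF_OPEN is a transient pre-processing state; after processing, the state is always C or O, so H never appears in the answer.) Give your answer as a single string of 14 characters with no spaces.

Answer: CCCCCOOOOCCCOO

Derivation:
State after each event:
  event#1 t=0ms outcome=F: state=CLOSED
  event#2 t=3ms outcome=F: state=CLOSED
  event#3 t=7ms outcome=S: state=CLOSED
  event#4 t=9ms outcome=F: state=CLOSED
  event#5 t=13ms outcome=F: state=CLOSED
  event#6 t=17ms outcome=F: state=OPEN
  event#7 t=18ms outcome=S: state=OPEN
  event#8 t=19ms outcome=S: state=OPEN
  event#9 t=23ms outcome=S: state=OPEN
  event#10 t=27ms outcome=S: state=CLOSED
  event#11 t=28ms outcome=F: state=CLOSED
  event#12 t=32ms outcome=F: state=CLOSED
  event#13 t=36ms outcome=F: state=OPEN
  event#14 t=38ms outcome=S: state=OPEN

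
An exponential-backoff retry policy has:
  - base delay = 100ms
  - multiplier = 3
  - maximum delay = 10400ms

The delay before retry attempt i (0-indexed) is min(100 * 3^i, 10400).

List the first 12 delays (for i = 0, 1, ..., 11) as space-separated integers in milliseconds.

Computing each delay:
  i=0: min(100*3^0, 10400) = 100
  i=1: min(100*3^1, 10400) = 300
  i=2: min(100*3^2, 10400) = 900
  i=3: min(100*3^3, 10400) = 2700
  i=4: min(100*3^4, 10400) = 8100
  i=5: min(100*3^5, 10400) = 10400
  i=6: min(100*3^6, 10400) = 10400
  i=7: min(100*3^7, 10400) = 10400
  i=8: min(100*3^8, 10400) = 10400
  i=9: min(100*3^9, 10400) = 10400
  i=10: min(100*3^10, 10400) = 10400
  i=11: min(100*3^11, 10400) = 10400

Answer: 100 300 900 2700 8100 10400 10400 10400 10400 10400 10400 10400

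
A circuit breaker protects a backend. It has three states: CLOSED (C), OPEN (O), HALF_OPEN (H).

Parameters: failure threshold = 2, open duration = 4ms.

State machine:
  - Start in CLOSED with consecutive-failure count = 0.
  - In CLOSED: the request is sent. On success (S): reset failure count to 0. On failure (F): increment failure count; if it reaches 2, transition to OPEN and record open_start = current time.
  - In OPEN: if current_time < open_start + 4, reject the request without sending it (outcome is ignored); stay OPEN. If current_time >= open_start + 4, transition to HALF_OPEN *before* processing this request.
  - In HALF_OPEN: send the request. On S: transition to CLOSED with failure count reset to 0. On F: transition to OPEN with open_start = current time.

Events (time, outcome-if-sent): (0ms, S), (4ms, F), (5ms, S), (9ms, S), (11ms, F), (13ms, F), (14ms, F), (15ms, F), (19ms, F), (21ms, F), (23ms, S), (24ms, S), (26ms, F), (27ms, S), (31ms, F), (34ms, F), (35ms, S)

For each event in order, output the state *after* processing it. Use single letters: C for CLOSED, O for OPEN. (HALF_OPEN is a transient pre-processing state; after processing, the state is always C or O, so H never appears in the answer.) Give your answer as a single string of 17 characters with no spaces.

State after each event:
  event#1 t=0ms outcome=S: state=CLOSED
  event#2 t=4ms outcome=F: state=CLOSED
  event#3 t=5ms outcome=S: state=CLOSED
  event#4 t=9ms outcome=S: state=CLOSED
  event#5 t=11ms outcome=F: state=CLOSED
  event#6 t=13ms outcome=F: state=OPEN
  event#7 t=14ms outcome=F: state=OPEN
  event#8 t=15ms outcome=F: state=OPEN
  event#9 t=19ms outcome=F: state=OPEN
  event#10 t=21ms outcome=F: state=OPEN
  event#11 t=23ms outcome=S: state=CLOSED
  event#12 t=24ms outcome=S: state=CLOSED
  event#13 t=26ms outcome=F: state=CLOSED
  event#14 t=27ms outcome=S: state=CLOSED
  event#15 t=31ms outcome=F: state=CLOSED
  event#16 t=34ms outcome=F: state=OPEN
  event#17 t=35ms outcome=S: state=OPEN

Answer: CCCCCOOOOOCCCCCOO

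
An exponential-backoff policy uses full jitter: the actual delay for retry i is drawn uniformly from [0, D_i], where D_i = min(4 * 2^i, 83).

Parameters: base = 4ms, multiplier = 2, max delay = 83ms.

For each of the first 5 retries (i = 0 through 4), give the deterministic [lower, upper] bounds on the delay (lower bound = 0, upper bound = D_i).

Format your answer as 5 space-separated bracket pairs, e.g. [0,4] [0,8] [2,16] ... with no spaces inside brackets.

Answer: [0,4] [0,8] [0,16] [0,32] [0,64]

Derivation:
Computing bounds per retry:
  i=0: D_i=min(4*2^0,83)=4, bounds=[0,4]
  i=1: D_i=min(4*2^1,83)=8, bounds=[0,8]
  i=2: D_i=min(4*2^2,83)=16, bounds=[0,16]
  i=3: D_i=min(4*2^3,83)=32, bounds=[0,32]
  i=4: D_i=min(4*2^4,83)=64, bounds=[0,64]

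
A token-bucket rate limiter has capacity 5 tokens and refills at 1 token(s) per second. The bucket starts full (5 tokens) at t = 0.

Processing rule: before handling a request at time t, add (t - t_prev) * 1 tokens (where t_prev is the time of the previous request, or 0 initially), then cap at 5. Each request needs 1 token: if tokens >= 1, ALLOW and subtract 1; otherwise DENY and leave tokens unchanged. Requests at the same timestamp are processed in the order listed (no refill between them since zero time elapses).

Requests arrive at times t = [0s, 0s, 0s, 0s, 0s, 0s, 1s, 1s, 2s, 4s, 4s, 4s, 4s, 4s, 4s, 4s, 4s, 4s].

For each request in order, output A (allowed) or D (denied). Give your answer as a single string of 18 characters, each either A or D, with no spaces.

Simulating step by step:
  req#1 t=0s: ALLOW
  req#2 t=0s: ALLOW
  req#3 t=0s: ALLOW
  req#4 t=0s: ALLOW
  req#5 t=0s: ALLOW
  req#6 t=0s: DENY
  req#7 t=1s: ALLOW
  req#8 t=1s: DENY
  req#9 t=2s: ALLOW
  req#10 t=4s: ALLOW
  req#11 t=4s: ALLOW
  req#12 t=4s: DENY
  req#13 t=4s: DENY
  req#14 t=4s: DENY
  req#15 t=4s: DENY
  req#16 t=4s: DENY
  req#17 t=4s: DENY
  req#18 t=4s: DENY

Answer: AAAAADADAAADDDDDDD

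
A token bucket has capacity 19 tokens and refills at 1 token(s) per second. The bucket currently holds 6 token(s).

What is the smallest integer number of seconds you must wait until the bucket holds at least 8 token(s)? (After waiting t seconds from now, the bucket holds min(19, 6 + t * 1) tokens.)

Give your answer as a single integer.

Need 6 + t * 1 >= 8, so t >= 2/1.
Smallest integer t = ceil(2/1) = 2.

Answer: 2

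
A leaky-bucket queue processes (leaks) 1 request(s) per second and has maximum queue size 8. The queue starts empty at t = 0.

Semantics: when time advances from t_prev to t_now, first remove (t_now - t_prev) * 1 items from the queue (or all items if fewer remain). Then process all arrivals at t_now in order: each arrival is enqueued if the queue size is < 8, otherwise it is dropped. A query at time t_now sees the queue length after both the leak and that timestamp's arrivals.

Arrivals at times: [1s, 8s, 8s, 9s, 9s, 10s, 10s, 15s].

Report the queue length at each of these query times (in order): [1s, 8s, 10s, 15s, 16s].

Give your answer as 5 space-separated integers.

Queue lengths at query times:
  query t=1s: backlog = 1
  query t=8s: backlog = 2
  query t=10s: backlog = 4
  query t=15s: backlog = 1
  query t=16s: backlog = 0

Answer: 1 2 4 1 0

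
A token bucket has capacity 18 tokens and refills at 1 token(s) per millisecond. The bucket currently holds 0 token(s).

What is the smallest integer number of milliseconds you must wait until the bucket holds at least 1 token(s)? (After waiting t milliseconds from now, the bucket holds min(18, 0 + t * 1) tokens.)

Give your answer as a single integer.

Answer: 1

Derivation:
Need 0 + t * 1 >= 1, so t >= 1/1.
Smallest integer t = ceil(1/1) = 1.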